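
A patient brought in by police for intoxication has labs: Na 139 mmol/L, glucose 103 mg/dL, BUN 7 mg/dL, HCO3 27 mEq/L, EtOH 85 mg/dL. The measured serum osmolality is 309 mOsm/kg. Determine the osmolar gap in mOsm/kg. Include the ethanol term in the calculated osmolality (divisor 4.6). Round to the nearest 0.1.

Calculated osmolality = 2·Na + glucose/18 + BUN/2.8 + ethanol/4.6
= 2·139 + 103/18 + 7/2.8 + 85/4.6
= 278 + 5.72 + 2.50 + 18.48
= 304.7 mOsm/kg ≈ 304.7 mOsm/kg
Osmolar gap = measured − calculated = 309 − 304.7 = 4.3 mOsm/kg

4.3 mOsm/kg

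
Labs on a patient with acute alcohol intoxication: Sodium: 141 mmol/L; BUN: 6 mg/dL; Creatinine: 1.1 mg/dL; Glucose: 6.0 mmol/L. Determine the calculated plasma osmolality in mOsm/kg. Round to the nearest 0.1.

290.1 mOsm/kg

Calculated osmolality = 2·Na + glucose + BUN/2.8
= 2·141 + 6 + 6/2.8
= 282 + 6 + 2.14
= 290.14 mOsm/kg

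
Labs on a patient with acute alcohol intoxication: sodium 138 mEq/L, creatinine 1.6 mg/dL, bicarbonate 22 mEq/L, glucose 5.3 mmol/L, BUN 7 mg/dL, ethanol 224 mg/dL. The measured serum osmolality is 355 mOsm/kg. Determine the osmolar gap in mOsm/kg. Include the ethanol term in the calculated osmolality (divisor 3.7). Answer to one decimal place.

10.7 mOsm/kg

Calculated osmolality = 2·Na + glucose + BUN/2.8 + ethanol/3.7
= 2·138 + 5.3 + 7/2.8 + 224/3.7
= 276 + 5.30 + 2.50 + 60.54
= 344.34 mOsm/kg ≈ 344.3 mOsm/kg
Osmolar gap = measured − calculated = 355 − 344.3 = 10.7 mOsm/kg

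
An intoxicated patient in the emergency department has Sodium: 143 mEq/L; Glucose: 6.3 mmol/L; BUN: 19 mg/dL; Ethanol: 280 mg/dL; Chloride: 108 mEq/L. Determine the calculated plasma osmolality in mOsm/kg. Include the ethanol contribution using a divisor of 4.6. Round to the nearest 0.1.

Calculated osmolality = 2·Na + glucose + BUN/2.8 + ethanol/4.6
= 2·143 + 6.3 + 19/2.8 + 280/4.6
= 286 + 6.30 + 6.79 + 60.87
= 359.96 mOsm/kg

360.0 mOsm/kg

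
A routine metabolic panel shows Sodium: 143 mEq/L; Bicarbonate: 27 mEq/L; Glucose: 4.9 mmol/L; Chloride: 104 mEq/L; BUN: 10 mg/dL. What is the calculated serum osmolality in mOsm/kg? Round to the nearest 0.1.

Calculated osmolality = 2·Na + glucose + BUN/2.8
= 2·143 + 4.9 + 10/2.8
= 286 + 4.90 + 3.57
= 294.47 mOsm/kg

294.5 mOsm/kg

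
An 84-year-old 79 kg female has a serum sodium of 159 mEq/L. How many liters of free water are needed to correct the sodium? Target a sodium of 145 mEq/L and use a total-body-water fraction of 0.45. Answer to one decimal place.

TBW = 0.45 · 79 = 35.55 L
Free water deficit = TBW · (Na/145 − 1)
= 35.55 · (159/145 − 1)
= 35.55 · 0.0966
= 3.43 L

3.4 L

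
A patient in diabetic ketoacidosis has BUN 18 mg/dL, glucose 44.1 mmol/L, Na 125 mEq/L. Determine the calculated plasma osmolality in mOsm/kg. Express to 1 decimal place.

Calculated osmolality = 2·Na + glucose + BUN/2.8
= 2·125 + 44.1 + 18/2.8
= 250 + 44.10 + 6.43
= 300.53 mOsm/kg

300.5 mOsm/kg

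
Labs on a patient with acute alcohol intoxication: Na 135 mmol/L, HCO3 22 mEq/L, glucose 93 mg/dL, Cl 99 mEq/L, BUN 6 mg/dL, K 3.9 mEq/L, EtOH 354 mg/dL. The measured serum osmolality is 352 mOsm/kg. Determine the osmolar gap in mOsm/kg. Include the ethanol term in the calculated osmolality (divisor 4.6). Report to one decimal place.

-2.3 mOsm/kg

Calculated osmolality = 2·Na + glucose/18 + BUN/2.8 + ethanol/4.6
= 2·135 + 93/18 + 6/2.8 + 354/4.6
= 270 + 5.17 + 2.14 + 76.96
= 354.27 mOsm/kg ≈ 354.3 mOsm/kg
Osmolar gap = measured − calculated = 352 − 354.3 = -2.3 mOsm/kg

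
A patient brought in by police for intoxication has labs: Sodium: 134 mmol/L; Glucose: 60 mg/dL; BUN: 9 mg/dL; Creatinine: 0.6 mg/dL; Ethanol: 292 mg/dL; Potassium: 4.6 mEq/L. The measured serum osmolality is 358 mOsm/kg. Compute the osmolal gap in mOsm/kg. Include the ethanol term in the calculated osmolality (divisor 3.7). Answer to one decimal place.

Calculated osmolality = 2·Na + glucose/18 + BUN/2.8 + ethanol/3.7
= 2·134 + 60/18 + 9/2.8 + 292/3.7
= 268 + 3.33 + 3.21 + 78.92
= 353.46 mOsm/kg ≈ 353.5 mOsm/kg
Osmolar gap = measured − calculated = 358 − 353.5 = 4.5 mOsm/kg

4.5 mOsm/kg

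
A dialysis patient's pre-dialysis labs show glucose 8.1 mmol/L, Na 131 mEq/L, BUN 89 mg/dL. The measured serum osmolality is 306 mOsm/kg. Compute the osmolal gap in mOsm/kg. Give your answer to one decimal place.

Calculated osmolality = 2·Na + glucose + BUN/2.8
= 2·131 + 8.1 + 89/2.8
= 262 + 8.10 + 31.79
= 301.89 mOsm/kg ≈ 301.9 mOsm/kg
Osmolar gap = measured − calculated = 306 − 301.9 = 4.1 mOsm/kg

4.1 mOsm/kg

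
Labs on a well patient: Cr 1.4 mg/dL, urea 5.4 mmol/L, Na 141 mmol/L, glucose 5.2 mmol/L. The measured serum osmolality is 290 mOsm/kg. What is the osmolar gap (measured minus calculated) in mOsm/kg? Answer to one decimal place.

-2.6 mOsm/kg

Calculated osmolality = 2·Na + glucose + urea
= 2·141 + 5.2 + 5.4
= 282 + 5.20 + 5.40
= 292.6 mOsm/kg ≈ 292.6 mOsm/kg
Osmolar gap = measured − calculated = 290 − 292.6 = -2.6 mOsm/kg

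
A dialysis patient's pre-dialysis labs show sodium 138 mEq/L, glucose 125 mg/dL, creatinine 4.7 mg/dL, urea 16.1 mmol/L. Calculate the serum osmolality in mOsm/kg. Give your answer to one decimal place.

299.0 mOsm/kg

Calculated osmolality = 2·Na + glucose/18 + urea
= 2·138 + 125/18 + 16.1
= 276 + 6.94 + 16.10
= 299.04 mOsm/kg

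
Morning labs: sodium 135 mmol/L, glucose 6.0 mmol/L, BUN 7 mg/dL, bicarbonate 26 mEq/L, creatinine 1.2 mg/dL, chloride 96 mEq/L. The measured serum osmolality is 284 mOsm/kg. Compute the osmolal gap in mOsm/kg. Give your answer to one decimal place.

Calculated osmolality = 2·Na + glucose + BUN/2.8
= 2·135 + 6 + 7/2.8
= 270 + 6 + 2.50
= 278.5 mOsm/kg ≈ 278.5 mOsm/kg
Osmolar gap = measured − calculated = 284 − 278.5 = 5.5 mOsm/kg

5.5 mOsm/kg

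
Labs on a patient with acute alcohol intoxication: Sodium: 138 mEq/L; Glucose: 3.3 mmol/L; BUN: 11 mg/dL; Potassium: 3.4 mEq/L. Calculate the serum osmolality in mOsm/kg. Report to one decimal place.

283.2 mOsm/kg

Calculated osmolality = 2·Na + glucose + BUN/2.8
= 2·138 + 3.3 + 11/2.8
= 276 + 3.30 + 3.93
= 283.23 mOsm/kg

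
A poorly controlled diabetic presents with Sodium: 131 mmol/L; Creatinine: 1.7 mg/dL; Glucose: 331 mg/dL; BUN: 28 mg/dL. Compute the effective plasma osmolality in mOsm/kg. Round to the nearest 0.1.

Effective osmolality excludes urea (freely permeant across cell membranes):
2·Na + glucose/18
= 2·131 + 331/18
= 262 + 18.39
= 280.39 mOsm/kg

280.4 mOsm/kg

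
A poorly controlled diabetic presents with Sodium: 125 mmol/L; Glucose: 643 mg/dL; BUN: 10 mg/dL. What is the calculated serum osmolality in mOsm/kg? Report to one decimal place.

Calculated osmolality = 2·Na + glucose/18 + BUN/2.8
= 2·125 + 643/18 + 10/2.8
= 250 + 35.72 + 3.57
= 289.29 mOsm/kg

289.3 mOsm/kg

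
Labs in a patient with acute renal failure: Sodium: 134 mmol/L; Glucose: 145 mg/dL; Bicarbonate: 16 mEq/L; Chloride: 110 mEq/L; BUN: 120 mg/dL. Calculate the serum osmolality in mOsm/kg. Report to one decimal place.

318.9 mOsm/kg

Calculated osmolality = 2·Na + glucose/18 + BUN/2.8
= 2·134 + 145/18 + 120/2.8
= 268 + 8.06 + 42.86
= 318.92 mOsm/kg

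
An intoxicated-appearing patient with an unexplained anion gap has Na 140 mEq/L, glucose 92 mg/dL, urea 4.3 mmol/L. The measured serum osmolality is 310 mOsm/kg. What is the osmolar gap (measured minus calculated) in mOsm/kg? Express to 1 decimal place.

Calculated osmolality = 2·Na + glucose/18 + urea
= 2·140 + 92/18 + 4.3
= 280 + 5.11 + 4.30
= 289.41 mOsm/kg ≈ 289.4 mOsm/kg
Osmolar gap = measured − calculated = 310 − 289.4 = 20.6 mOsm/kg

20.6 mOsm/kg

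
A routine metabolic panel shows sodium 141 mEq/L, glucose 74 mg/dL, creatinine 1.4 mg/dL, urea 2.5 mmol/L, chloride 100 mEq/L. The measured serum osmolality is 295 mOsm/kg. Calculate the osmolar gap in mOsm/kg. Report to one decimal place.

6.4 mOsm/kg

Calculated osmolality = 2·Na + glucose/18 + urea
= 2·141 + 74/18 + 2.5
= 282 + 4.11 + 2.50
= 288.61 mOsm/kg ≈ 288.6 mOsm/kg
Osmolar gap = measured − calculated = 295 − 288.6 = 6.4 mOsm/kg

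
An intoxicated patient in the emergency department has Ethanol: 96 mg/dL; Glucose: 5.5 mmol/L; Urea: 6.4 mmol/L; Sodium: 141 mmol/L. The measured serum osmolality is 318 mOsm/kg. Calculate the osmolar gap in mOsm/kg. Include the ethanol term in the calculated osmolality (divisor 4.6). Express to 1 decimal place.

Calculated osmolality = 2·Na + glucose + urea + ethanol/4.6
= 2·141 + 5.5 + 6.4 + 96/4.6
= 282 + 5.50 + 6.40 + 20.87
= 314.77 mOsm/kg ≈ 314.8 mOsm/kg
Osmolar gap = measured − calculated = 318 − 314.8 = 3.2 mOsm/kg

3.2 mOsm/kg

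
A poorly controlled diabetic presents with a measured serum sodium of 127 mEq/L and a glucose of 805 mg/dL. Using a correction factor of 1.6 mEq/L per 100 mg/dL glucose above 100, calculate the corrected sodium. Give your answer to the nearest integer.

Corrected Na = measured Na + 1.6 · (glucose − 100)/100
= 127 + 1.6 · (805 − 100)/100
= 127 + 11.3
= 138.3 mEq/L

138 mEq/L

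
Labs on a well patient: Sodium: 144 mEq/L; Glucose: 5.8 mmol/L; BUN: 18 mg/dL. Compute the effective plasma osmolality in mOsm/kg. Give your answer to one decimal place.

Effective osmolality excludes urea (freely permeant across cell membranes):
2·Na + glucose
= 2·144 + 5.8
= 288 + 5.8
= 293.8 mOsm/kg

293.8 mOsm/kg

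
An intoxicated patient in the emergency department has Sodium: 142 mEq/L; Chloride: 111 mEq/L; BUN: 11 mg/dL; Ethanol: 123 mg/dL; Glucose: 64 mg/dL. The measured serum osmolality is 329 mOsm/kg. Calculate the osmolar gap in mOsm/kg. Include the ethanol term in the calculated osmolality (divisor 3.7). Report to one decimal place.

Calculated osmolality = 2·Na + glucose/18 + BUN/2.8 + ethanol/3.7
= 2·142 + 64/18 + 11/2.8 + 123/3.7
= 284 + 3.56 + 3.93 + 33.24
= 324.73 mOsm/kg ≈ 324.7 mOsm/kg
Osmolar gap = measured − calculated = 329 − 324.7 = 4.3 mOsm/kg

4.3 mOsm/kg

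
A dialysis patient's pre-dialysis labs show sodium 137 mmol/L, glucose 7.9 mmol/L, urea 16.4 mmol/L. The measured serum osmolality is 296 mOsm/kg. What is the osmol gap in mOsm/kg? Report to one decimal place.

-2.3 mOsm/kg

Calculated osmolality = 2·Na + glucose + urea
= 2·137 + 7.9 + 16.4
= 274 + 7.90 + 16.40
= 298.3 mOsm/kg ≈ 298.3 mOsm/kg
Osmolar gap = measured − calculated = 296 − 298.3 = -2.3 mOsm/kg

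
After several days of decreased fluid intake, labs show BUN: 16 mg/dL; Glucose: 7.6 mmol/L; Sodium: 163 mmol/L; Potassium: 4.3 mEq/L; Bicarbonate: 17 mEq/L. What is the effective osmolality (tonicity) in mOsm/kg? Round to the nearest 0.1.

333.6 mOsm/kg

Effective osmolality excludes urea (freely permeant across cell membranes):
2·Na + glucose
= 2·163 + 7.6
= 326 + 7.6
= 333.6 mOsm/kg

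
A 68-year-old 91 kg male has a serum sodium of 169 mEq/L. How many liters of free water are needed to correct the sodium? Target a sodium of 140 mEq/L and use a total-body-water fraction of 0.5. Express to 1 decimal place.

9.4 L

TBW = 0.5 · 91 = 45.5 L
Free water deficit = TBW · (Na/140 − 1)
= 45.5 · (169/140 − 1)
= 45.5 · 0.2071
= 9.42 L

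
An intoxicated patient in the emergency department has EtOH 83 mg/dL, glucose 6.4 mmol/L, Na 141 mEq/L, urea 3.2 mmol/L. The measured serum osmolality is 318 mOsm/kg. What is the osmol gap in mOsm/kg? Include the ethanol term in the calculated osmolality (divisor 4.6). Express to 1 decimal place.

8.4 mOsm/kg

Calculated osmolality = 2·Na + glucose + urea + ethanol/4.6
= 2·141 + 6.4 + 3.2 + 83/4.6
= 282 + 6.40 + 3.20 + 18.04
= 309.64 mOsm/kg ≈ 309.6 mOsm/kg
Osmolar gap = measured − calculated = 318 − 309.6 = 8.4 mOsm/kg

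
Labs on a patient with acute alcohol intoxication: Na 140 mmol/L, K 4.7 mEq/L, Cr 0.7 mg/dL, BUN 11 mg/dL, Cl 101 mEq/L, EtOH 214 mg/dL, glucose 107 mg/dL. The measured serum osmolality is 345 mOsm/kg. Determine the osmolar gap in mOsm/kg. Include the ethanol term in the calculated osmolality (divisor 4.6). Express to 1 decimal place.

8.6 mOsm/kg

Calculated osmolality = 2·Na + glucose/18 + BUN/2.8 + ethanol/4.6
= 2·140 + 107/18 + 11/2.8 + 214/4.6
= 280 + 5.94 + 3.93 + 46.52
= 336.39 mOsm/kg ≈ 336.4 mOsm/kg
Osmolar gap = measured − calculated = 345 − 336.4 = 8.6 mOsm/kg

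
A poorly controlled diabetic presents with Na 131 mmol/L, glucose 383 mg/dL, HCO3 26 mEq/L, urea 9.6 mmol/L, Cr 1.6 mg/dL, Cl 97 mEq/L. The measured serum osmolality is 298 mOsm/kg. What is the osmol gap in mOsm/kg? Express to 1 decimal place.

Calculated osmolality = 2·Na + glucose/18 + urea
= 2·131 + 383/18 + 9.6
= 262 + 21.28 + 9.60
= 292.88 mOsm/kg ≈ 292.9 mOsm/kg
Osmolar gap = measured − calculated = 298 − 292.9 = 5.1 mOsm/kg

5.1 mOsm/kg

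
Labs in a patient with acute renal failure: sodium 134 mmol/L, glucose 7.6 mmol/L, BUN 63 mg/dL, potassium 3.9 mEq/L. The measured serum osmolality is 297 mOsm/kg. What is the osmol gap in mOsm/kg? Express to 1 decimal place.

-1.1 mOsm/kg

Calculated osmolality = 2·Na + glucose + BUN/2.8
= 2·134 + 7.6 + 63/2.8
= 268 + 7.60 + 22.50
= 298.1 mOsm/kg ≈ 298.1 mOsm/kg
Osmolar gap = measured − calculated = 297 − 298.1 = -1.1 mOsm/kg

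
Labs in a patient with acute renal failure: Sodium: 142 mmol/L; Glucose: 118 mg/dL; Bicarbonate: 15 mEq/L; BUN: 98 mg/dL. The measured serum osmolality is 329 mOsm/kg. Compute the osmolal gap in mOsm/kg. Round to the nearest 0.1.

Calculated osmolality = 2·Na + glucose/18 + BUN/2.8
= 2·142 + 118/18 + 98/2.8
= 284 + 6.56 + 35
= 325.56 mOsm/kg ≈ 325.6 mOsm/kg
Osmolar gap = measured − calculated = 329 − 325.6 = 3.4 mOsm/kg

3.4 mOsm/kg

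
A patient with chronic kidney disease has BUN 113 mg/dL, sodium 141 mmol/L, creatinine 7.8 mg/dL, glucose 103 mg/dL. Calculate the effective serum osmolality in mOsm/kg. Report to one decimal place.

287.7 mOsm/kg

Effective osmolality excludes urea (freely permeant across cell membranes):
2·Na + glucose/18
= 2·141 + 103/18
= 282 + 5.72
= 287.72 mOsm/kg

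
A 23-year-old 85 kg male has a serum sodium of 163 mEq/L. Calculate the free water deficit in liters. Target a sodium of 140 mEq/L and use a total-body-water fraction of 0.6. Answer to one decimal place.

TBW = 0.6 · 85 = 51 L
Free water deficit = TBW · (Na/140 − 1)
= 51 · (163/140 − 1)
= 51 · 0.1643
= 8.38 L

8.4 L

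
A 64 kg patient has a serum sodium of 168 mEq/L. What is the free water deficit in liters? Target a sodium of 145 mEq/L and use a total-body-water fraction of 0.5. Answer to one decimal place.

5.1 L

TBW = 0.5 · 64 = 32 L
Free water deficit = TBW · (Na/145 − 1)
= 32 · (168/145 − 1)
= 32 · 0.1586
= 5.08 L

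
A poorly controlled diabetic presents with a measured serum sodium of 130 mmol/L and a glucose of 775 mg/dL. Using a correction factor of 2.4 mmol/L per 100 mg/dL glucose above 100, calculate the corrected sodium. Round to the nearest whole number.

146 mmol/L

Corrected Na = measured Na + 2.4 · (glucose − 100)/100
= 130 + 2.4 · (775 − 100)/100
= 130 + 16.2
= 146.2 mmol/L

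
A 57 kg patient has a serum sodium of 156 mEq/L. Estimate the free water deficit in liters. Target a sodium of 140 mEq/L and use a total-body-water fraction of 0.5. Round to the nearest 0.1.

3.3 L

TBW = 0.5 · 57 = 28.5 L
Free water deficit = TBW · (Na/140 − 1)
= 28.5 · (156/140 − 1)
= 28.5 · 0.1143
= 3.26 L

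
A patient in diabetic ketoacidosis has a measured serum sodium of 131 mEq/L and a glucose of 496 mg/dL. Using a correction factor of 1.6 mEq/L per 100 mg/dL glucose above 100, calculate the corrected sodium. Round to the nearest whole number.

137 mEq/L

Corrected Na = measured Na + 1.6 · (glucose − 100)/100
= 131 + 1.6 · (496 − 100)/100
= 131 + 6.3
= 137.3 mEq/L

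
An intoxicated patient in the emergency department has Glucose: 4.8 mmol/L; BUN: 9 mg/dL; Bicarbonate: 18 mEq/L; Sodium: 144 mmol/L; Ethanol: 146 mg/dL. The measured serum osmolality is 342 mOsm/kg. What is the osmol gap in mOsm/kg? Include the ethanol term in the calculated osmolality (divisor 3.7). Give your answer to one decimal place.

Calculated osmolality = 2·Na + glucose + BUN/2.8 + ethanol/3.7
= 2·144 + 4.8 + 9/2.8 + 146/3.7
= 288 + 4.80 + 3.21 + 39.46
= 335.47 mOsm/kg ≈ 335.5 mOsm/kg
Osmolar gap = measured − calculated = 342 − 335.5 = 6.5 mOsm/kg

6.5 mOsm/kg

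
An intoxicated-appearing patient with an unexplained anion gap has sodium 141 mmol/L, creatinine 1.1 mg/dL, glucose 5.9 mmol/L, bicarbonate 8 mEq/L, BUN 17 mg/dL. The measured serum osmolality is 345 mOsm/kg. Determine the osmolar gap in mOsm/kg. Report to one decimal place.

51.0 mOsm/kg

Calculated osmolality = 2·Na + glucose + BUN/2.8
= 2·141 + 5.9 + 17/2.8
= 282 + 5.90 + 6.07
= 293.97 mOsm/kg ≈ 294.0 mOsm/kg
Osmolar gap = measured − calculated = 345 − 294.0 = 51.0 mOsm/kg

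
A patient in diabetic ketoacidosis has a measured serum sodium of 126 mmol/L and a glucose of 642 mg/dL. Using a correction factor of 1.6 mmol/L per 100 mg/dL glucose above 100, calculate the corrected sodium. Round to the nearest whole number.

Corrected Na = measured Na + 1.6 · (glucose − 100)/100
= 126 + 1.6 · (642 − 100)/100
= 126 + 8.7
= 134.7 mmol/L

135 mmol/L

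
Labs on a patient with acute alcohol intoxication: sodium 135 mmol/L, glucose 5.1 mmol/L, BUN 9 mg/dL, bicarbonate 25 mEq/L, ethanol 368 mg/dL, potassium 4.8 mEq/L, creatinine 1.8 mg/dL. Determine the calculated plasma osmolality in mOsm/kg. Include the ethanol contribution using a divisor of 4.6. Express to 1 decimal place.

Calculated osmolality = 2·Na + glucose + BUN/2.8 + ethanol/4.6
= 2·135 + 5.1 + 9/2.8 + 368/4.6
= 270 + 5.10 + 3.21 + 80
= 358.31 mOsm/kg

358.3 mOsm/kg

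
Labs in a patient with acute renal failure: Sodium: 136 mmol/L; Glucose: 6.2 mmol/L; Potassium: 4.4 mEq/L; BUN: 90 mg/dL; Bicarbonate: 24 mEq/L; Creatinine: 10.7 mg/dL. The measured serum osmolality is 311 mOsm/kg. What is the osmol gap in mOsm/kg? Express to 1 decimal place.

Calculated osmolality = 2·Na + glucose + BUN/2.8
= 2·136 + 6.2 + 90/2.8
= 272 + 6.20 + 32.14
= 310.34 mOsm/kg ≈ 310.3 mOsm/kg
Osmolar gap = measured − calculated = 311 − 310.3 = 0.7 mOsm/kg

0.7 mOsm/kg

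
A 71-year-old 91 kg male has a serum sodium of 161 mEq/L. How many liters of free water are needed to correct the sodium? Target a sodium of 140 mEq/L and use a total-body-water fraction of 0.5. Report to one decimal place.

TBW = 0.5 · 91 = 45.5 L
Free water deficit = TBW · (Na/140 − 1)
= 45.5 · (161/140 − 1)
= 45.5 · 0.15
= 6.83 L

6.8 L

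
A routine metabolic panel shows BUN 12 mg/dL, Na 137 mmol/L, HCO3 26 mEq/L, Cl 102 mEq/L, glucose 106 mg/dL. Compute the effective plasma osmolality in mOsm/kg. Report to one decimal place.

Effective osmolality excludes urea (freely permeant across cell membranes):
2·Na + glucose/18
= 2·137 + 106/18
= 274 + 5.89
= 279.89 mOsm/kg

279.9 mOsm/kg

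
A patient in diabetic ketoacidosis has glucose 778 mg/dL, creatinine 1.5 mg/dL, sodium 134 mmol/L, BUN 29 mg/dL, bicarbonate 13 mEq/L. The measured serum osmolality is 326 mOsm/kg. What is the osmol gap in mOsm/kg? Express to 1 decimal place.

Calculated osmolality = 2·Na + glucose/18 + BUN/2.8
= 2·134 + 778/18 + 29/2.8
= 268 + 43.22 + 10.36
= 321.58 mOsm/kg ≈ 321.6 mOsm/kg
Osmolar gap = measured − calculated = 326 − 321.6 = 4.4 mOsm/kg

4.4 mOsm/kg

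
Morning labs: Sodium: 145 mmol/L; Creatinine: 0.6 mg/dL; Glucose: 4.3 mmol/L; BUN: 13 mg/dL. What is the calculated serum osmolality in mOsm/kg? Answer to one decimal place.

298.9 mOsm/kg

Calculated osmolality = 2·Na + glucose + BUN/2.8
= 2·145 + 4.3 + 13/2.8
= 290 + 4.30 + 4.64
= 298.94 mOsm/kg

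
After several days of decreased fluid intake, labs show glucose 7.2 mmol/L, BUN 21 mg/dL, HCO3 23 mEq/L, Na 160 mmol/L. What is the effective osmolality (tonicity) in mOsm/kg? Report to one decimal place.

Effective osmolality excludes urea (freely permeant across cell membranes):
2·Na + glucose
= 2·160 + 7.2
= 320 + 7.2
= 327.2 mOsm/kg

327.2 mOsm/kg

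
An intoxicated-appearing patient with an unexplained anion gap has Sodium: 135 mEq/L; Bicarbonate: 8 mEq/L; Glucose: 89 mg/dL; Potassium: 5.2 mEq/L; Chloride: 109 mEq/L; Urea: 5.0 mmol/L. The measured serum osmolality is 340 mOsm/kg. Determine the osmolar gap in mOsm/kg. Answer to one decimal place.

Calculated osmolality = 2·Na + glucose/18 + urea
= 2·135 + 89/18 + 5
= 270 + 4.94 + 5
= 279.94 mOsm/kg ≈ 279.9 mOsm/kg
Osmolar gap = measured − calculated = 340 − 279.9 = 60.1 mOsm/kg

60.1 mOsm/kg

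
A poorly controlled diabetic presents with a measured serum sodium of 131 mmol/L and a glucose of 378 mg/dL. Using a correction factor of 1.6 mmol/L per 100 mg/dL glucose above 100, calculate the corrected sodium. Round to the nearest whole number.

Corrected Na = measured Na + 1.6 · (glucose − 100)/100
= 131 + 1.6 · (378 − 100)/100
= 131 + 4.4
= 135.4 mmol/L

135 mmol/L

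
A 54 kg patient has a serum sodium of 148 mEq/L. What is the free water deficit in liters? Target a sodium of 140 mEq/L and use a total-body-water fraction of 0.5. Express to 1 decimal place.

TBW = 0.5 · 54 = 27 L
Free water deficit = TBW · (Na/140 − 1)
= 27 · (148/140 − 1)
= 27 · 0.0571
= 1.54 L

1.5 L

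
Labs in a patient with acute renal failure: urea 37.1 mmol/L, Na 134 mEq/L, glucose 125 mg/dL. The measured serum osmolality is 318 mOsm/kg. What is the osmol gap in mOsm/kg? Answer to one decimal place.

Calculated osmolality = 2·Na + glucose/18 + urea
= 2·134 + 125/18 + 37.1
= 268 + 6.94 + 37.10
= 312.04 mOsm/kg ≈ 312.0 mOsm/kg
Osmolar gap = measured − calculated = 318 − 312.0 = 6.0 mOsm/kg

6.0 mOsm/kg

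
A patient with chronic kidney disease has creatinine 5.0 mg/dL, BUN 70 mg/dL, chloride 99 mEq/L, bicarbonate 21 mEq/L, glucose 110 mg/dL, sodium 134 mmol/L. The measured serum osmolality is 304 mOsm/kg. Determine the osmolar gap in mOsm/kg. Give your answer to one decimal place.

Calculated osmolality = 2·Na + glucose/18 + BUN/2.8
= 2·134 + 110/18 + 70/2.8
= 268 + 6.11 + 25
= 299.11 mOsm/kg ≈ 299.1 mOsm/kg
Osmolar gap = measured − calculated = 304 − 299.1 = 4.9 mOsm/kg

4.9 mOsm/kg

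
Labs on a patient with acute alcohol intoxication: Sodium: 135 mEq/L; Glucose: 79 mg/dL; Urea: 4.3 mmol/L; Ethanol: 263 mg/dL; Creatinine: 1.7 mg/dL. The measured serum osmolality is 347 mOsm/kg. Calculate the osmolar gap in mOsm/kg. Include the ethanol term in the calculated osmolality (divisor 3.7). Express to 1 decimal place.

-2.8 mOsm/kg

Calculated osmolality = 2·Na + glucose/18 + urea + ethanol/3.7
= 2·135 + 79/18 + 4.3 + 263/3.7
= 270 + 4.39 + 4.30 + 71.08
= 349.77 mOsm/kg ≈ 349.8 mOsm/kg
Osmolar gap = measured − calculated = 347 − 349.8 = -2.8 mOsm/kg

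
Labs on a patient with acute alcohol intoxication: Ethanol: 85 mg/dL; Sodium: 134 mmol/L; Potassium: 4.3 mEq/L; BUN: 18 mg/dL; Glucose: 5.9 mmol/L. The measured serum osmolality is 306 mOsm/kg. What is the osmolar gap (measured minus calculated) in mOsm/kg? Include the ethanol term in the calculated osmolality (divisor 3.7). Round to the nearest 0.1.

2.7 mOsm/kg

Calculated osmolality = 2·Na + glucose + BUN/2.8 + ethanol/3.7
= 2·134 + 5.9 + 18/2.8 + 85/3.7
= 268 + 5.90 + 6.43 + 22.97
= 303.3 mOsm/kg ≈ 303.3 mOsm/kg
Osmolar gap = measured − calculated = 306 − 303.3 = 2.7 mOsm/kg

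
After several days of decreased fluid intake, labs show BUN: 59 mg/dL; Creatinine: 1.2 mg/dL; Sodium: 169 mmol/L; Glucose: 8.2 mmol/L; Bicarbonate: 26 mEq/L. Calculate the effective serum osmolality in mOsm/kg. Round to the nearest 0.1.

346.2 mOsm/kg

Effective osmolality excludes urea (freely permeant across cell membranes):
2·Na + glucose
= 2·169 + 8.2
= 338 + 8.2
= 346.2 mOsm/kg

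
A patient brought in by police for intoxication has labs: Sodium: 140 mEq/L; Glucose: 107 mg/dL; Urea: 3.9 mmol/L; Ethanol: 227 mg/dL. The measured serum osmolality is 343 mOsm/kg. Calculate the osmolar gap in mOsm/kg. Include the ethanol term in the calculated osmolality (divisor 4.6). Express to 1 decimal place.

Calculated osmolality = 2·Na + glucose/18 + urea + ethanol/4.6
= 2·140 + 107/18 + 3.9 + 227/4.6
= 280 + 5.94 + 3.90 + 49.35
= 339.19 mOsm/kg ≈ 339.2 mOsm/kg
Osmolar gap = measured − calculated = 343 − 339.2 = 3.8 mOsm/kg

3.8 mOsm/kg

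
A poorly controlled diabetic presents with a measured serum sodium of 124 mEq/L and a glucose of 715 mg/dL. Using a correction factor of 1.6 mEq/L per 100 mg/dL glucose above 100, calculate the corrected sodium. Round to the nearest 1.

Corrected Na = measured Na + 1.6 · (glucose − 100)/100
= 124 + 1.6 · (715 − 100)/100
= 124 + 9.8
= 133.8 mEq/L

134 mEq/L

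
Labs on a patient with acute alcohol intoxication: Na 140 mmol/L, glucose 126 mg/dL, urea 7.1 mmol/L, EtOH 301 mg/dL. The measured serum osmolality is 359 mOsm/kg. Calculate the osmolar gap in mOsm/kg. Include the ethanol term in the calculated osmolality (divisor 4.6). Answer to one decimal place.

Calculated osmolality = 2·Na + glucose/18 + urea + ethanol/4.6
= 2·140 + 126/18 + 7.1 + 301/4.6
= 280 + 7 + 7.10 + 65.43
= 359.53 mOsm/kg ≈ 359.5 mOsm/kg
Osmolar gap = measured − calculated = 359 − 359.5 = -0.5 mOsm/kg

-0.5 mOsm/kg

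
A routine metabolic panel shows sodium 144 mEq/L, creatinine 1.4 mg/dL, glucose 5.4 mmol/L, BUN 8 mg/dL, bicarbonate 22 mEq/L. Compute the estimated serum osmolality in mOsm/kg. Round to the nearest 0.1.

296.3 mOsm/kg

Calculated osmolality = 2·Na + glucose + BUN/2.8
= 2·144 + 5.4 + 8/2.8
= 288 + 5.40 + 2.86
= 296.26 mOsm/kg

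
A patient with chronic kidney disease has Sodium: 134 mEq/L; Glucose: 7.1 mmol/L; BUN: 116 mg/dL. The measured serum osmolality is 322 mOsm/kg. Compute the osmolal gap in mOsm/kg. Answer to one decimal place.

Calculated osmolality = 2·Na + glucose + BUN/2.8
= 2·134 + 7.1 + 116/2.8
= 268 + 7.10 + 41.43
= 316.53 mOsm/kg ≈ 316.5 mOsm/kg
Osmolar gap = measured − calculated = 322 − 316.5 = 5.5 mOsm/kg

5.5 mOsm/kg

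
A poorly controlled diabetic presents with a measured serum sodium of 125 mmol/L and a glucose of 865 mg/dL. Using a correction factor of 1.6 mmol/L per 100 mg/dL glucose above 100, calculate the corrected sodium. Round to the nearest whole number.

Corrected Na = measured Na + 1.6 · (glucose − 100)/100
= 125 + 1.6 · (865 − 100)/100
= 125 + 12.2
= 137.2 mmol/L

137 mmol/L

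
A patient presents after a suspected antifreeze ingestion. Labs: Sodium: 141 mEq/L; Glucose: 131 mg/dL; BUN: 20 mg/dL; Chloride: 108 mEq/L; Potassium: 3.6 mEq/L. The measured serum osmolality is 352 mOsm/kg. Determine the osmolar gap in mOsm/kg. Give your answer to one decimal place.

Calculated osmolality = 2·Na + glucose/18 + BUN/2.8
= 2·141 + 131/18 + 20/2.8
= 282 + 7.28 + 7.14
= 296.42 mOsm/kg ≈ 296.4 mOsm/kg
Osmolar gap = measured − calculated = 352 − 296.4 = 55.6 mOsm/kg

55.6 mOsm/kg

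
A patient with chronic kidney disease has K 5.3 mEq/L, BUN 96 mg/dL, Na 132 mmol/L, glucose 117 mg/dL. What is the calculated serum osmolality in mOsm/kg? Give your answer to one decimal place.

Calculated osmolality = 2·Na + glucose/18 + BUN/2.8
= 2·132 + 117/18 + 96/2.8
= 264 + 6.50 + 34.29
= 304.79 mOsm/kg

304.8 mOsm/kg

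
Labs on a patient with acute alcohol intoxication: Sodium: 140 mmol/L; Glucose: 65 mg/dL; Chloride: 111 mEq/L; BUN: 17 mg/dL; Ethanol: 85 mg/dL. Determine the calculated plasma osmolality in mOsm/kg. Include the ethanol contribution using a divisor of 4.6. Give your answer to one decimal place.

Calculated osmolality = 2·Na + glucose/18 + BUN/2.8 + ethanol/4.6
= 2·140 + 65/18 + 17/2.8 + 85/4.6
= 280 + 3.61 + 6.07 + 18.48
= 308.16 mOsm/kg

308.2 mOsm/kg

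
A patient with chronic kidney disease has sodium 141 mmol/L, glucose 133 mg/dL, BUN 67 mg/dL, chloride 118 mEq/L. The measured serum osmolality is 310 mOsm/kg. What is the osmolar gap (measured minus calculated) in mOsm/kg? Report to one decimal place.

Calculated osmolality = 2·Na + glucose/18 + BUN/2.8
= 2·141 + 133/18 + 67/2.8
= 282 + 7.39 + 23.93
= 313.32 mOsm/kg ≈ 313.3 mOsm/kg
Osmolar gap = measured − calculated = 310 − 313.3 = -3.3 mOsm/kg

-3.3 mOsm/kg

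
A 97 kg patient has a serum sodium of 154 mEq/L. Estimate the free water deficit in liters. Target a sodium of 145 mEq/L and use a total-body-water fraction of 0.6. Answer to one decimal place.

TBW = 0.6 · 97 = 58.2 L
Free water deficit = TBW · (Na/145 − 1)
= 58.2 · (154/145 − 1)
= 58.2 · 0.0621
= 3.61 L

3.6 L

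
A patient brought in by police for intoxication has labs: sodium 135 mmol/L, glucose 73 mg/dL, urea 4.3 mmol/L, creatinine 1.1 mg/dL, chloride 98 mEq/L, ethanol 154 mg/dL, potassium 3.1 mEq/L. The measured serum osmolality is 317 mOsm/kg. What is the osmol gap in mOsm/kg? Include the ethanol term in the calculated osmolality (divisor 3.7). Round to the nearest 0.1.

Calculated osmolality = 2·Na + glucose/18 + urea + ethanol/3.7
= 2·135 + 73/18 + 4.3 + 154/3.7
= 270 + 4.06 + 4.30 + 41.62
= 319.98 mOsm/kg ≈ 320.0 mOsm/kg
Osmolar gap = measured − calculated = 317 − 320.0 = -3.0 mOsm/kg

-3.0 mOsm/kg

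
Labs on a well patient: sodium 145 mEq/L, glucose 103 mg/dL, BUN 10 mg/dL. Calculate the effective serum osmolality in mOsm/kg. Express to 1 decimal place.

295.7 mOsm/kg

Effective osmolality excludes urea (freely permeant across cell membranes):
2·Na + glucose/18
= 2·145 + 103/18
= 290 + 5.72
= 295.72 mOsm/kg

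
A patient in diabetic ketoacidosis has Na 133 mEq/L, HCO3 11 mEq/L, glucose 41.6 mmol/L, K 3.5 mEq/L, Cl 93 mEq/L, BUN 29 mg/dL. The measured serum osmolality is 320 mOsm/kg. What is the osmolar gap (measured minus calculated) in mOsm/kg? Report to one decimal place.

2.0 mOsm/kg

Calculated osmolality = 2·Na + glucose + BUN/2.8
= 2·133 + 41.6 + 29/2.8
= 266 + 41.60 + 10.36
= 317.96 mOsm/kg ≈ 318.0 mOsm/kg
Osmolar gap = measured − calculated = 320 − 318.0 = 2.0 mOsm/kg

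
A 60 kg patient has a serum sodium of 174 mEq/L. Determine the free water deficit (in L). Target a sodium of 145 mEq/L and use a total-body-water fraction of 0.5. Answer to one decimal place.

TBW = 0.5 · 60 = 30 L
Free water deficit = TBW · (Na/145 − 1)
= 30 · (174/145 − 1)
= 30 · 0.2
= 6 L

6.0 L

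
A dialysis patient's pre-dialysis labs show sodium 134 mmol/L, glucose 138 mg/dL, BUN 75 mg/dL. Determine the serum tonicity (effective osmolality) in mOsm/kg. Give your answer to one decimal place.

275.7 mOsm/kg

Effective osmolality excludes urea (freely permeant across cell membranes):
2·Na + glucose/18
= 2·134 + 138/18
= 268 + 7.67
= 275.67 mOsm/kg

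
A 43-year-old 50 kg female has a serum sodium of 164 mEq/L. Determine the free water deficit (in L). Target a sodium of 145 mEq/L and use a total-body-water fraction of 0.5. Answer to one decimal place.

3.3 L

TBW = 0.5 · 50 = 25 L
Free water deficit = TBW · (Na/145 − 1)
= 25 · (164/145 − 1)
= 25 · 0.131
= 3.28 L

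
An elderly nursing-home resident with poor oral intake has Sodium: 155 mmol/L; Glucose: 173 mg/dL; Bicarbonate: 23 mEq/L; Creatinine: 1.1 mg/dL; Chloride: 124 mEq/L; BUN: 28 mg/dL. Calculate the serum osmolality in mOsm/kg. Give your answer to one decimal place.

329.6 mOsm/kg

Calculated osmolality = 2·Na + glucose/18 + BUN/2.8
= 2·155 + 173/18 + 28/2.8
= 310 + 9.61 + 10
= 329.61 mOsm/kg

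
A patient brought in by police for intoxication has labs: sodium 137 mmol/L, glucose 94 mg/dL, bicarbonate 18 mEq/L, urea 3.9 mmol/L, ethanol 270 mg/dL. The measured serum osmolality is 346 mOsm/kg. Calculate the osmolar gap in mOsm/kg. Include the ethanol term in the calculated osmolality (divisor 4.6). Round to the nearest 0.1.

Calculated osmolality = 2·Na + glucose/18 + urea + ethanol/4.6
= 2·137 + 94/18 + 3.9 + 270/4.6
= 274 + 5.22 + 3.90 + 58.70
= 341.82 mOsm/kg ≈ 341.8 mOsm/kg
Osmolar gap = measured − calculated = 346 − 341.8 = 4.2 mOsm/kg

4.2 mOsm/kg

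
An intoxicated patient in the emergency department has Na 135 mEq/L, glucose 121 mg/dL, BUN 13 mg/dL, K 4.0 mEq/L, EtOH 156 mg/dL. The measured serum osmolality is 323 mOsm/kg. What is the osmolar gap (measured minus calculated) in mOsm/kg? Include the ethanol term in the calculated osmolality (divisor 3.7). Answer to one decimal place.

Calculated osmolality = 2·Na + glucose/18 + BUN/2.8 + ethanol/3.7
= 2·135 + 121/18 + 13/2.8 + 156/3.7
= 270 + 6.72 + 4.64 + 42.16
= 323.52 mOsm/kg ≈ 323.5 mOsm/kg
Osmolar gap = measured − calculated = 323 − 323.5 = -0.5 mOsm/kg

-0.5 mOsm/kg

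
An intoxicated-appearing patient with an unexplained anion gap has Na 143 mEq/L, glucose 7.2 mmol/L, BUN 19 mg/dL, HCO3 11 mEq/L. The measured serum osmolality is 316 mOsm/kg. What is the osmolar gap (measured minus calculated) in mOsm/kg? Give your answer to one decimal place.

16.0 mOsm/kg

Calculated osmolality = 2·Na + glucose + BUN/2.8
= 2·143 + 7.2 + 19/2.8
= 286 + 7.20 + 6.79
= 299.99 mOsm/kg ≈ 300.0 mOsm/kg
Osmolar gap = measured − calculated = 316 − 300.0 = 16.0 mOsm/kg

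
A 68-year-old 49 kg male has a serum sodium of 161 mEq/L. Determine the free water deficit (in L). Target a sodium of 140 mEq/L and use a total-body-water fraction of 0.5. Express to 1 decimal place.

3.7 L

TBW = 0.5 · 49 = 24.5 L
Free water deficit = TBW · (Na/140 − 1)
= 24.5 · (161/140 − 1)
= 24.5 · 0.15
= 3.67 L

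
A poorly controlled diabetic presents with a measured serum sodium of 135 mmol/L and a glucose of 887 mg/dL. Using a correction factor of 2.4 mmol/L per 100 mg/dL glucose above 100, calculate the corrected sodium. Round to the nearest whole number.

Corrected Na = measured Na + 2.4 · (glucose − 100)/100
= 135 + 2.4 · (887 − 100)/100
= 135 + 18.9
= 153.9 mmol/L

154 mmol/L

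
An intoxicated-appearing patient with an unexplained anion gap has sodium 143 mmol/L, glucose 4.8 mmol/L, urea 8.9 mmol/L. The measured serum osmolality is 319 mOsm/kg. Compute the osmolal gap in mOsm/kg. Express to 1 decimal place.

Calculated osmolality = 2·Na + glucose + urea
= 2·143 + 4.8 + 8.9
= 286 + 4.80 + 8.90
= 299.7 mOsm/kg ≈ 299.7 mOsm/kg
Osmolar gap = measured − calculated = 319 − 299.7 = 19.3 mOsm/kg

19.3 mOsm/kg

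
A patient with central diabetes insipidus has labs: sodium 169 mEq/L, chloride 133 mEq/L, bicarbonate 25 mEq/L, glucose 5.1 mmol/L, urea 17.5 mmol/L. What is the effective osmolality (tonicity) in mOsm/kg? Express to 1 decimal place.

Effective osmolality excludes urea (freely permeant across cell membranes):
2·Na + glucose
= 2·169 + 5.1
= 338 + 5.1
= 343.1 mOsm/kg

343.1 mOsm/kg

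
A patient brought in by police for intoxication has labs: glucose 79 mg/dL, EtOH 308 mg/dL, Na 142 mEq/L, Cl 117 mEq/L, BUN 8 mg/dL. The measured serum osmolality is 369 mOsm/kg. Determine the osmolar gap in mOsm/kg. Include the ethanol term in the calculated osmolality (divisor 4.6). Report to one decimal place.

Calculated osmolality = 2·Na + glucose/18 + BUN/2.8 + ethanol/4.6
= 2·142 + 79/18 + 8/2.8 + 308/4.6
= 284 + 4.39 + 2.86 + 66.96
= 358.21 mOsm/kg ≈ 358.2 mOsm/kg
Osmolar gap = measured − calculated = 369 − 358.2 = 10.8 mOsm/kg

10.8 mOsm/kg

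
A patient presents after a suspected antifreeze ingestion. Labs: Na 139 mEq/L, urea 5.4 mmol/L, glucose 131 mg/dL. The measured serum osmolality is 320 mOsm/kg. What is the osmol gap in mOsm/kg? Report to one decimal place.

29.3 mOsm/kg

Calculated osmolality = 2·Na + glucose/18 + urea
= 2·139 + 131/18 + 5.4
= 278 + 7.28 + 5.40
= 290.68 mOsm/kg ≈ 290.7 mOsm/kg
Osmolar gap = measured − calculated = 320 − 290.7 = 29.3 mOsm/kg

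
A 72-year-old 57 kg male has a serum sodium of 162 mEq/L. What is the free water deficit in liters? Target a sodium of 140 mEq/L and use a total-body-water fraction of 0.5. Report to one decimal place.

TBW = 0.5 · 57 = 28.5 L
Free water deficit = TBW · (Na/140 − 1)
= 28.5 · (162/140 − 1)
= 28.5 · 0.1571
= 4.48 L

4.5 L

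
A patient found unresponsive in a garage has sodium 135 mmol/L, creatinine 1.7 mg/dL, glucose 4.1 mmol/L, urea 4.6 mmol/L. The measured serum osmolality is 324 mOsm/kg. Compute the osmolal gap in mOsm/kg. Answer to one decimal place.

Calculated osmolality = 2·Na + glucose + urea
= 2·135 + 4.1 + 4.6
= 270 + 4.10 + 4.60
= 278.7 mOsm/kg ≈ 278.7 mOsm/kg
Osmolar gap = measured − calculated = 324 − 278.7 = 45.3 mOsm/kg

45.3 mOsm/kg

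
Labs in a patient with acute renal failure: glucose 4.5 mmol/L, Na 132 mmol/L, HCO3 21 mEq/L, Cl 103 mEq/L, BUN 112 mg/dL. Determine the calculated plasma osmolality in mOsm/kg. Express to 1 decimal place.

Calculated osmolality = 2·Na + glucose + BUN/2.8
= 2·132 + 4.5 + 112/2.8
= 264 + 4.50 + 40
= 308.5 mOsm/kg

308.5 mOsm/kg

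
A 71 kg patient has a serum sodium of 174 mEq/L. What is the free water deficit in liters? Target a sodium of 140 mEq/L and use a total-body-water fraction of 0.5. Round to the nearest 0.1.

TBW = 0.5 · 71 = 35.5 L
Free water deficit = TBW · (Na/140 − 1)
= 35.5 · (174/140 − 1)
= 35.5 · 0.2429
= 8.62 L

8.6 L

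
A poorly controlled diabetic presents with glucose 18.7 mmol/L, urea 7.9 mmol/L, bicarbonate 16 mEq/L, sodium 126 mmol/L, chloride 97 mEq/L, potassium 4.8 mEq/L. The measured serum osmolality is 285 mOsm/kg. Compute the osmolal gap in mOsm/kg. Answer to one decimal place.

6.4 mOsm/kg

Calculated osmolality = 2·Na + glucose + urea
= 2·126 + 18.7 + 7.9
= 252 + 18.70 + 7.90
= 278.6 mOsm/kg ≈ 278.6 mOsm/kg
Osmolar gap = measured − calculated = 285 − 278.6 = 6.4 mOsm/kg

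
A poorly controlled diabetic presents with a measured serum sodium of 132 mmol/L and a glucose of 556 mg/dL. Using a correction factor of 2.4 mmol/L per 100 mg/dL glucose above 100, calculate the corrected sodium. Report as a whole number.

Corrected Na = measured Na + 2.4 · (glucose − 100)/100
= 132 + 2.4 · (556 − 100)/100
= 132 + 10.9
= 142.9 mmol/L

143 mmol/L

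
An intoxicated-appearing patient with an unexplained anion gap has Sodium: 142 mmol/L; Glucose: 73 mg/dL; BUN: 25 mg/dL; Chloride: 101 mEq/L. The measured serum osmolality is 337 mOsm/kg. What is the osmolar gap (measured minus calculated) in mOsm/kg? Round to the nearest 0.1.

Calculated osmolality = 2·Na + glucose/18 + BUN/2.8
= 2·142 + 73/18 + 25/2.8
= 284 + 4.06 + 8.93
= 296.99 mOsm/kg ≈ 297.0 mOsm/kg
Osmolar gap = measured − calculated = 337 − 297.0 = 40.0 mOsm/kg

40.0 mOsm/kg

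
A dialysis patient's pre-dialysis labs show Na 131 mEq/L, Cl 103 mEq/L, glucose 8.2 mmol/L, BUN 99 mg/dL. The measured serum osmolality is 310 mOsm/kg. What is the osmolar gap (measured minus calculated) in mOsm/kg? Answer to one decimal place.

4.4 mOsm/kg

Calculated osmolality = 2·Na + glucose + BUN/2.8
= 2·131 + 8.2 + 99/2.8
= 262 + 8.20 + 35.36
= 305.56 mOsm/kg ≈ 305.6 mOsm/kg
Osmolar gap = measured − calculated = 310 − 305.6 = 4.4 mOsm/kg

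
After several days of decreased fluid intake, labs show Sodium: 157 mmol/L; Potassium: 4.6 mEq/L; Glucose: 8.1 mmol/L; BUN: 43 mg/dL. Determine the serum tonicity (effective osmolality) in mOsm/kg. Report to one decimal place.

Effective osmolality excludes urea (freely permeant across cell membranes):
2·Na + glucose
= 2·157 + 8.1
= 314 + 8.1
= 322.1 mOsm/kg

322.1 mOsm/kg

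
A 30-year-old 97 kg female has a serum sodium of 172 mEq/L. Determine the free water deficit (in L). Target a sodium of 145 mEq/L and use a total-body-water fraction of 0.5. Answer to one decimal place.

9.0 L

TBW = 0.5 · 97 = 48.5 L
Free water deficit = TBW · (Na/145 − 1)
= 48.5 · (172/145 − 1)
= 48.5 · 0.1862
= 9.03 L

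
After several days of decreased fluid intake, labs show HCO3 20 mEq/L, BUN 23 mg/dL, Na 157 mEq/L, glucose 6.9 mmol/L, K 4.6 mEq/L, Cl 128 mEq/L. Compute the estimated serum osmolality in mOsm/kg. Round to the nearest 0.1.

329.1 mOsm/kg

Calculated osmolality = 2·Na + glucose + BUN/2.8
= 2·157 + 6.9 + 23/2.8
= 314 + 6.90 + 8.21
= 329.11 mOsm/kg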